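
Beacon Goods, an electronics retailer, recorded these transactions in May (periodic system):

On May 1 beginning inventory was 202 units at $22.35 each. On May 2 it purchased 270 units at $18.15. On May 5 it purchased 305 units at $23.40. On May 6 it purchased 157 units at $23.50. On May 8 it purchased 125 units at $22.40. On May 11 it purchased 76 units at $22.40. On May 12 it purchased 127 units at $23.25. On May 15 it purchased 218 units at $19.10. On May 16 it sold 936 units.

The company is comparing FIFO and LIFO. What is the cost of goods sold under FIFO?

COGS = $20,286.50

FIFO COGS: 202 @ $22.35 + 270 @ $18.15 + 305 @ $23.40 + 157 @ $23.50 + 2 @ $22.40 = $20,286.50
LIFO COGS: 218 @ $19.10 + 127 @ $23.25 + 76 @ $22.40 + 125 @ $22.40 + 157 @ $23.50 + 233 @ $23.40 = $20,760.65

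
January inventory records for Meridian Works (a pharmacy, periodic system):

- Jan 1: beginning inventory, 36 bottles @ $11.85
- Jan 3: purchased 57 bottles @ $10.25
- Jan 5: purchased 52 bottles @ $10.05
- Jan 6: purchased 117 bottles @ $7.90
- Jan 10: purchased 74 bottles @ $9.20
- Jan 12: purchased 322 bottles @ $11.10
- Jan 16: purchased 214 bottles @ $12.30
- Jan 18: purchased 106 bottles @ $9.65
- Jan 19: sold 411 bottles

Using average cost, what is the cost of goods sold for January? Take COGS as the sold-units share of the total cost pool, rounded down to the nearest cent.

Jan 19, sell 411: 411/978 × $10,367.85 → $4,357.04
Ending inventory (cost pool remaining) = $6,010.81
Check: goods available $10,367.85 = COGS $4,357.04 + ending $6,010.81

COGS = $4,357.04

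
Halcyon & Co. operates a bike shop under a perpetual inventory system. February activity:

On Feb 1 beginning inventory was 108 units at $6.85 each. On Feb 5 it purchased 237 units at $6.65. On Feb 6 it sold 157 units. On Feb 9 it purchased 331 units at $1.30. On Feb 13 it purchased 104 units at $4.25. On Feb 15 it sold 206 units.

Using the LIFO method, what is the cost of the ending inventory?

Ending inventory = $1,569.50

Feb 6, 157 sold [LIFO — newest first]: 157 @ $6.65 = $1,044.05
Feb 15, 206 sold [LIFO — newest first]: 104 @ $4.25 + 102 @ $1.30 = $574.60
Total COGS = $1,044.05 + $574.60 = $1,618.65
Ending inventory: 108 @ $6.85 + 80 @ $6.65 + 229 @ $1.30 = $1,569.50
Check: goods available $3,188.15 = COGS $1,618.65 + ending $1,569.50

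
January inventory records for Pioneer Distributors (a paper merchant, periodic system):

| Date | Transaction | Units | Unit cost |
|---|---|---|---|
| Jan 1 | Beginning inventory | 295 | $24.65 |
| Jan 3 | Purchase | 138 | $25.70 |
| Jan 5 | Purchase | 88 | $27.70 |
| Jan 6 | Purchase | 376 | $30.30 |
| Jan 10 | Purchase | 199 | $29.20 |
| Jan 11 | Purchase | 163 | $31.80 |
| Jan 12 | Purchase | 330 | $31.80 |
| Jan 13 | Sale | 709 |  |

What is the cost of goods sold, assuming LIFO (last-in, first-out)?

Jan 13, 709 sold [LIFO — newest first]: 330 @ $31.80 + 163 @ $31.80 + 199 @ $29.20 + 17 @ $30.30 = $22,003.30
Ending inventory: 295 @ $24.65 + 138 @ $25.70 + 88 @ $27.70 + 359 @ $30.30 = $24,133.65
Check: goods available $46,136.95 = COGS $22,003.30 + ending $24,133.65

COGS = $22,003.30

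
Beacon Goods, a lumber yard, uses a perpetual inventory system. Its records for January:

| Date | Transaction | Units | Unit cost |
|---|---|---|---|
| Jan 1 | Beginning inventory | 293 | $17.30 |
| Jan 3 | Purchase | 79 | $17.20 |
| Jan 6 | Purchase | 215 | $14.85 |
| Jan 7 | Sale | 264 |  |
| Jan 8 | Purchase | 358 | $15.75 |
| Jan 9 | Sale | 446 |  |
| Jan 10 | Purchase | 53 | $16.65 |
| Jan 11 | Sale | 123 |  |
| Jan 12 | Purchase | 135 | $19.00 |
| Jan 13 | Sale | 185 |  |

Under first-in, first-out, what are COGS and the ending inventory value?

COGS = $16,521.40; ending inventory = $2,185.00

Jan 7, 264 sold [FIFO — oldest first]: 264 @ $17.30 = $4,567.20
Jan 9, 446 sold [FIFO — oldest first]: 29 @ $17.30 + 79 @ $17.20 + 215 @ $14.85 + 123 @ $15.75 = $6,990.50
Jan 11, 123 sold [FIFO — oldest first]: 123 @ $15.75 = $1,937.25
Jan 13, 185 sold [FIFO — oldest first]: 112 @ $15.75 + 53 @ $16.65 + 20 @ $19.00 = $3,026.45
Total COGS = $4,567.20 + $6,990.50 + $1,937.25 + $3,026.45 = $16,521.40
Ending inventory: 115 @ $19.00 = $2,185.00
Check: goods available $18,706.40 = COGS $16,521.40 + ending $2,185.00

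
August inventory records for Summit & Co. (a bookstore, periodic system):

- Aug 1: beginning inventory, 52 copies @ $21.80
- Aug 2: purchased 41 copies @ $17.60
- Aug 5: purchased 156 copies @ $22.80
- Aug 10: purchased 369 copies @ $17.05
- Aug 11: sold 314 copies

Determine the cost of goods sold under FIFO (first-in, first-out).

Aug 11, 314 sold [FIFO — oldest first]: 52 @ $21.80 + 41 @ $17.60 + 156 @ $22.80 + 65 @ $17.05 = $6,520.25
Ending inventory: 304 @ $17.05 = $5,183.20

COGS = $6,520.25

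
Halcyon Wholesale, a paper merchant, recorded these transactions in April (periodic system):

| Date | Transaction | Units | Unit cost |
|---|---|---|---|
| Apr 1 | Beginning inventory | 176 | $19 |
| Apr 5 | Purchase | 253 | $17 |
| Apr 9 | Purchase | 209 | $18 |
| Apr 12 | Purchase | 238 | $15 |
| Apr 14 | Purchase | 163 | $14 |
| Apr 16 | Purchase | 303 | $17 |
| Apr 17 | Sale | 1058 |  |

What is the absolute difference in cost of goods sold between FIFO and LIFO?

FIFO COGS: 176 @ $19 + 253 @ $17 + 209 @ $18 + 238 @ $15 + 163 @ $14 + 19 @ $17 = $17,582
LIFO COGS: 303 @ $17 + 163 @ $14 + 238 @ $15 + 209 @ $18 + 145 @ $17 = $17,230
Difference = |$17,582 − $17,230| = $352

$352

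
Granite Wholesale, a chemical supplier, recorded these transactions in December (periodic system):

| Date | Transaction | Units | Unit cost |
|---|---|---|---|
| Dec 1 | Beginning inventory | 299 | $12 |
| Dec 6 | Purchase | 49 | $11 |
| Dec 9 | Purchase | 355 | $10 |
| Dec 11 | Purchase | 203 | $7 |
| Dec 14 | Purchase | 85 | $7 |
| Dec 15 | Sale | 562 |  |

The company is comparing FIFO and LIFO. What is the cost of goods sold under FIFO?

COGS = $6,267

FIFO COGS: 299 @ $12 + 49 @ $11 + 214 @ $10 = $6,267
LIFO COGS: 85 @ $7 + 203 @ $7 + 274 @ $10 = $4,756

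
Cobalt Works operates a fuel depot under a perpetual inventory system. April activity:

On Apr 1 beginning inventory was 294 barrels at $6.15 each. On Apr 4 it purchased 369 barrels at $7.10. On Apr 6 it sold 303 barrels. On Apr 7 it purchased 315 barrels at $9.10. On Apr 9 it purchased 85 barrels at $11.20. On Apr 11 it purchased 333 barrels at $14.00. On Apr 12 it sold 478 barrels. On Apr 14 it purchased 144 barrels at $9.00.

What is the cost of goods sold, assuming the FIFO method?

Apr 6, 303 sold [FIFO — oldest first]: 294 @ $6.15 + 9 @ $7.10 = $1,872.00
Apr 12, 478 sold [FIFO — oldest first]: 360 @ $7.10 + 118 @ $9.10 = $3,629.80
Total COGS = $1,872.00 + $3,629.80 = $5,501.80
Ending inventory: 197 @ $9.10 + 85 @ $11.20 + 333 @ $14.00 + 144 @ $9.00 = $8,702.70

COGS = $5,501.80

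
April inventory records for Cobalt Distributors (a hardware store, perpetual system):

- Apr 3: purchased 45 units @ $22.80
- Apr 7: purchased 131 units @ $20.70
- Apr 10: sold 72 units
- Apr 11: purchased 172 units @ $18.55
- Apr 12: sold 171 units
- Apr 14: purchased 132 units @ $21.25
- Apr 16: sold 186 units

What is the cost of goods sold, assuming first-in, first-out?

COGS = $8,649.55

Apr 10, 72 sold [FIFO — oldest first]: 45 @ $22.80 + 27 @ $20.70 = $1,584.90
Apr 12, 171 sold [FIFO — oldest first]: 104 @ $20.70 + 67 @ $18.55 = $3,395.65
Apr 16, 186 sold [FIFO — oldest first]: 105 @ $18.55 + 81 @ $21.25 = $3,669.00
Total COGS = $1,584.90 + $3,395.65 + $3,669.00 = $8,649.55
Ending inventory: 51 @ $21.25 = $1,083.75
Check: goods available $9,733.30 = COGS $8,649.55 + ending $1,083.75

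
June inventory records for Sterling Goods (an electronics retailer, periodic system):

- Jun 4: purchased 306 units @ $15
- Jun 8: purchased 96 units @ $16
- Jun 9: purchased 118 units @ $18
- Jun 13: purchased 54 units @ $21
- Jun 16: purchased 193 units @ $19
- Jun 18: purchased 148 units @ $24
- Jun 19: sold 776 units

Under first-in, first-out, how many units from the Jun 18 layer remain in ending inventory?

139

Jun 19, 776 sold [FIFO — oldest first]: 306 @ $15 + 96 @ $16 + 118 @ $18 + 54 @ $21 + 193 @ $19 + 9 @ $24 = $13,267
Ending inventory: 139 @ $24 = $3,336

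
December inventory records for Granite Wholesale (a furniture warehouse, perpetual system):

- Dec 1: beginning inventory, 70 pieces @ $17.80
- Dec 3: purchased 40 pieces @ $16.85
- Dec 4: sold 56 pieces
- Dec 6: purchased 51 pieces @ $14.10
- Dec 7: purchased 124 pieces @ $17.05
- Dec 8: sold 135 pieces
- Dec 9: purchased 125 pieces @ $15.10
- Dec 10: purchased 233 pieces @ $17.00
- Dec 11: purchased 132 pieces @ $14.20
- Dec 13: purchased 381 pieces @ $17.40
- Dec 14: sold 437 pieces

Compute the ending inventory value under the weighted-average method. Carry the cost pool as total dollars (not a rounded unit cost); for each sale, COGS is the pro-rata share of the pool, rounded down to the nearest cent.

Ending inventory = $8,700.91

After Dec 1: 70 on hand, pool $1,246.00 (≈ $17.8000 each)
After Dec 3: 110 on hand, pool $1,920.00 (≈ $17.4545 each)
Dec 4, sell 56: 56/110 × $1,920.00 → $977.45
After Dec 6: 105 on hand, pool $1,661.65 (≈ $15.8252 each)
After Dec 7: 229 on hand, pool $3,775.85 (≈ $16.4884 each)
Dec 8, sell 135: 135/229 × $3,775.85 → $2,225.93
After Dec 9: 219 on hand, pool $3,437.42 (≈ $15.6960 each)
After Dec 10: 452 on hand, pool $7,398.42 (≈ $16.3682 each)
After Dec 11: 584 on hand, pool $9,272.82 (≈ $15.8781 each)
After Dec 13: 965 on hand, pool $15,902.22 (≈ $16.4790 each)
Dec 14, sell 437: 437/965 × $15,902.22 → $7,201.31
Total COGS = $977.45 + $2,225.93 + $7,201.31 = $10,404.69
Ending inventory (cost pool remaining) = $8,700.91
Check: goods available $19,105.60 = COGS $10,404.69 + ending $8,700.91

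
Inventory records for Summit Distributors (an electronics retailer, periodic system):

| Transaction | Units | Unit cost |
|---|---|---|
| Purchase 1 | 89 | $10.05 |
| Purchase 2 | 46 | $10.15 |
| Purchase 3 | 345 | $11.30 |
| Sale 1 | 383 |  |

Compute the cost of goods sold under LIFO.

Sale 1 (383) [LIFO — newest first]: 345 @ $11.30 + 38 @ $10.15 = $4,284.20
Ending inventory: 89 @ $10.05 + 8 @ $10.15 = $975.65

COGS = $4,284.20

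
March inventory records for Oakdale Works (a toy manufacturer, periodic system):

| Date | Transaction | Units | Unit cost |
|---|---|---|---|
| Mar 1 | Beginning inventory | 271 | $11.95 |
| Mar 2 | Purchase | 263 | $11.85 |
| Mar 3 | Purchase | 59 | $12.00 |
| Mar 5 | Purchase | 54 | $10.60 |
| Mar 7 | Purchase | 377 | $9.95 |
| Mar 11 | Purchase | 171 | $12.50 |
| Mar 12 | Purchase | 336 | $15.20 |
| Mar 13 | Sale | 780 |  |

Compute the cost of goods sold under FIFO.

COGS = $8,958.75

Mar 13, 780 sold [FIFO — oldest first]: 271 @ $11.95 + 263 @ $11.85 + 59 @ $12.00 + 54 @ $10.60 + 133 @ $9.95 = $8,958.75
Ending inventory: 244 @ $9.95 + 171 @ $12.50 + 336 @ $15.20 = $9,672.50
Check: goods available $18,631.25 = COGS $8,958.75 + ending $9,672.50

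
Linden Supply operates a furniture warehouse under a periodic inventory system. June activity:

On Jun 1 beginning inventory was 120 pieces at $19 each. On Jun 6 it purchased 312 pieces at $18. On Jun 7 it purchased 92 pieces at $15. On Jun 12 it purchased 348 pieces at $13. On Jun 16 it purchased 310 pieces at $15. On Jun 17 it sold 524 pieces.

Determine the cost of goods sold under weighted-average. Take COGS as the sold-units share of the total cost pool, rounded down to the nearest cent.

COGS = $8,179.18

Jun 17, sell 524: 524/1182 × $18,450.00 → $8,179.18
Ending inventory (cost pool remaining) = $10,270.82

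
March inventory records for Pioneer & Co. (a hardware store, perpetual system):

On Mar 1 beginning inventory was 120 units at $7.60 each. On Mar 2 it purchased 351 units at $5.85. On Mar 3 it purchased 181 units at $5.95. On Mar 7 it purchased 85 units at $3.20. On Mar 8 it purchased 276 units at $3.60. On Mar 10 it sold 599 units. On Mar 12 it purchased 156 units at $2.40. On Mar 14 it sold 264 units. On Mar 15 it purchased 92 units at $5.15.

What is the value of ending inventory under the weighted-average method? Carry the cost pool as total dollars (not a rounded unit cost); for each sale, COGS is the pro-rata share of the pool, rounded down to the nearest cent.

After Mar 1: 120 on hand, pool $912.00 (≈ $7.6000 each)
After Mar 2: 471 on hand, pool $2,965.35 (≈ $6.2959 each)
After Mar 3: 652 on hand, pool $4,042.30 (≈ $6.1998 each)
After Mar 7: 737 on hand, pool $4,314.30 (≈ $5.8539 each)
After Mar 8: 1013 on hand, pool $5,307.90 (≈ $5.2398 each)
Mar 10, sell 599: 599/1013 × $5,307.90 → $3,138.62
After Mar 12: 570 on hand, pool $2,543.68 (≈ $4.4626 each)
Mar 14, sell 264: 264/570 × $2,543.68 → $1,178.12
After Mar 15: 398 on hand, pool $1,839.36 (≈ $4.6215 each)
Total COGS = $3,138.62 + $1,178.12 = $4,316.74
Ending inventory (cost pool remaining) = $1,839.36

Ending inventory = $1,839.36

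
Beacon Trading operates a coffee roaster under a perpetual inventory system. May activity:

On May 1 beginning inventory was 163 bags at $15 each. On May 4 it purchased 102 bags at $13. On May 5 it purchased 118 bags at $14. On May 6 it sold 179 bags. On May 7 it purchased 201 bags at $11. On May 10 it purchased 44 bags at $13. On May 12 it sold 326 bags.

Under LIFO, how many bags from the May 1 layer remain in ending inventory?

May 6, 179 sold [LIFO — newest first]: 118 @ $14 + 61 @ $13 = $2,445
May 12, 326 sold [LIFO — newest first]: 44 @ $13 + 201 @ $11 + 41 @ $13 + 40 @ $15 = $3,916
Total COGS = $2,445 + $3,916 = $6,361
Ending inventory: 123 @ $15 = $1,845
Check: goods available $8,206 = COGS $6,361 + ending $1,845

123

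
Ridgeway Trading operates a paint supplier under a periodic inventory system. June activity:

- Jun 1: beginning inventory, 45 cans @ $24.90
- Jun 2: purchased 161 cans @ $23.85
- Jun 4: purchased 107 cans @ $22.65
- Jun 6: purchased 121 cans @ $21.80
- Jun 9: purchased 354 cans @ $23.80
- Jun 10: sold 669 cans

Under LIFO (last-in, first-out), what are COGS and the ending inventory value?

Jun 10, 669 sold [LIFO — newest first]: 354 @ $23.80 + 121 @ $21.80 + 107 @ $22.65 + 87 @ $23.85 = $15,561.50
Ending inventory: 45 @ $24.90 + 74 @ $23.85 = $2,885.40

COGS = $15,561.50; ending inventory = $2,885.40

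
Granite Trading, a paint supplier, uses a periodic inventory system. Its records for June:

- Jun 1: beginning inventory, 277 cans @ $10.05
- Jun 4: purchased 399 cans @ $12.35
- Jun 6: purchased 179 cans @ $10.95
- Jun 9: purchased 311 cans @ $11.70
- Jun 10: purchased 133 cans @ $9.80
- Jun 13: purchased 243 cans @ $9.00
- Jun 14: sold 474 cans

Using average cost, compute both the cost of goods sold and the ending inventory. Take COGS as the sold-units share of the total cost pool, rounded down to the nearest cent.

Jun 14, sell 474: 474/1542 × $16,800.65 → $5,164.40
Ending inventory (cost pool remaining) = $11,636.25

COGS = $5,164.40; ending inventory = $11,636.25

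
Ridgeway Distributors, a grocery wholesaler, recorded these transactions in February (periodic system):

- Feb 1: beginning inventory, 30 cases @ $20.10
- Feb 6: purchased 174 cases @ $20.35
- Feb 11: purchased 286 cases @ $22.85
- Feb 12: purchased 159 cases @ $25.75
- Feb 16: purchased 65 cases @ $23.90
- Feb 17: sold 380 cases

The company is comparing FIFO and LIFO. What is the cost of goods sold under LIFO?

FIFO COGS: 30 @ $20.10 + 174 @ $20.35 + 176 @ $22.85 = $8,165.50
LIFO COGS: 65 @ $23.90 + 159 @ $25.75 + 156 @ $22.85 = $9,212.35

COGS = $9,212.35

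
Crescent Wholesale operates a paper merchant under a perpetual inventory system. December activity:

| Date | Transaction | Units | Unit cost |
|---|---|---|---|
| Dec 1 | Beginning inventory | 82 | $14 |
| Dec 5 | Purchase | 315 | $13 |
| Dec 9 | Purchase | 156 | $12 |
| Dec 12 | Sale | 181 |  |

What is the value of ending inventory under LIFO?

Dec 12, 181 sold [LIFO — newest first]: 156 @ $12 + 25 @ $13 = $2,197
Ending inventory: 82 @ $14 + 290 @ $13 = $4,918
Check: goods available $7,115 = COGS $2,197 + ending $4,918

Ending inventory = $4,918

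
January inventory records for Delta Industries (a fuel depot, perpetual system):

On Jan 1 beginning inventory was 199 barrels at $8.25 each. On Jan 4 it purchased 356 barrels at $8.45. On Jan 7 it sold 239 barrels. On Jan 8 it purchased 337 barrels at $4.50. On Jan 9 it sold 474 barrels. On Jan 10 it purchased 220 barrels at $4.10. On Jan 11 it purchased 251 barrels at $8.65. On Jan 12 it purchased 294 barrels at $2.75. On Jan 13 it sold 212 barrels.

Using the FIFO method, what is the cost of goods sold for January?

COGS = $6,301.75

Jan 7, 239 sold [FIFO — oldest first]: 199 @ $8.25 + 40 @ $8.45 = $1,979.75
Jan 9, 474 sold [FIFO — oldest first]: 316 @ $8.45 + 158 @ $4.50 = $3,381.20
Jan 13, 212 sold [FIFO — oldest first]: 179 @ $4.50 + 33 @ $4.10 = $940.80
Total COGS = $1,979.75 + $3,381.20 + $940.80 = $6,301.75
Ending inventory: 187 @ $4.10 + 251 @ $8.65 + 294 @ $2.75 = $3,746.35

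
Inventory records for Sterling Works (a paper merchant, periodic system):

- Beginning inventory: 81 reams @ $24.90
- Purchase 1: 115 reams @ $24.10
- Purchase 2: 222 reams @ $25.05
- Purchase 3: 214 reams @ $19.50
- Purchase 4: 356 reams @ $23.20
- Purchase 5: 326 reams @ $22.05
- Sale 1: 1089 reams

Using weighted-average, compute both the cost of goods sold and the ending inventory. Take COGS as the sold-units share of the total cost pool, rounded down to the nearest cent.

COGS = $24,838.15; ending inventory = $5,131.85

Sale 1, sell 1089: 1089/1314 × $29,970.00 → $24,838.15
Ending inventory (cost pool remaining) = $5,131.85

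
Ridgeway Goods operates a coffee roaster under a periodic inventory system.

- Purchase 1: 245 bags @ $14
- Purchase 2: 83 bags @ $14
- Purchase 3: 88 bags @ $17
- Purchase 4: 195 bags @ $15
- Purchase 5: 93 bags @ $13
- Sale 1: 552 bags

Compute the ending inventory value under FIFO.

Ending inventory = $2,094

Sale 1 (552) [FIFO — oldest first]: 245 @ $14 + 83 @ $14 + 88 @ $17 + 136 @ $15 = $8,128
Ending inventory: 59 @ $15 + 93 @ $13 = $2,094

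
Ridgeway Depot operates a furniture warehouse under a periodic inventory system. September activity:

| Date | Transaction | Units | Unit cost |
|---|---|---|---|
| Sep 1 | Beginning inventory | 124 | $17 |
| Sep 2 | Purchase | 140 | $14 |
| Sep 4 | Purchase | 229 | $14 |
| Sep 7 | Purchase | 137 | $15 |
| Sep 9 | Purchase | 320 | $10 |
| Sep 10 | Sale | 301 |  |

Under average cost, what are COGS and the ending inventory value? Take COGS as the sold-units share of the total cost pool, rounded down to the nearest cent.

COGS = $3,969.71; ending inventory = $8,559.29

Sep 10, sell 301: 301/950 × $12,529.00 → $3,969.71
Ending inventory (cost pool remaining) = $8,559.29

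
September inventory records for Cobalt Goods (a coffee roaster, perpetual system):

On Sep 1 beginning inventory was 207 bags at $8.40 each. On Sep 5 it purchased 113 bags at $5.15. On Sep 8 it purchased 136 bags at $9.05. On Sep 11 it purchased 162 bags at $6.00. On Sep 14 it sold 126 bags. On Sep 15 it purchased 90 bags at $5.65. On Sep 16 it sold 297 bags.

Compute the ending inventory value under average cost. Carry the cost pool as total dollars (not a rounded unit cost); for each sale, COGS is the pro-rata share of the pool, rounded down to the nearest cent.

Ending inventory = $2,012.53

After Sep 1: 207 on hand, pool $1,738.80 (≈ $8.4000 each)
After Sep 5: 320 on hand, pool $2,320.75 (≈ $7.2523 each)
After Sep 8: 456 on hand, pool $3,551.55 (≈ $7.7885 each)
After Sep 11: 618 on hand, pool $4,523.55 (≈ $7.3197 each)
Sep 14, sell 126: 126/618 × $4,523.55 → $922.27
After Sep 15: 582 on hand, pool $4,109.78 (≈ $7.0615 each)
Sep 16, sell 297: 297/582 × $4,109.78 → $2,097.25
Total COGS = $922.27 + $2,097.25 = $3,019.52
Ending inventory (cost pool remaining) = $2,012.53
Check: goods available $5,032.05 = COGS $3,019.52 + ending $2,012.53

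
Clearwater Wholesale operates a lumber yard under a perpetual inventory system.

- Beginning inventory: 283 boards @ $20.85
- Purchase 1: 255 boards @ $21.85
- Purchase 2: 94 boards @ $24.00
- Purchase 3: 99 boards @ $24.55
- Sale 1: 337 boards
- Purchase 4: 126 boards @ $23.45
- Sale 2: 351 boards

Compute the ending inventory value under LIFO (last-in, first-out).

Sale 1 (337) [LIFO — newest first]: 99 @ $24.55 + 94 @ $24.00 + 144 @ $21.85 = $7,832.85
Sale 2 (351) [LIFO — newest first]: 126 @ $23.45 + 111 @ $21.85 + 114 @ $20.85 = $7,756.95
Total COGS = $7,832.85 + $7,756.95 = $15,589.80
Ending inventory: 169 @ $20.85 = $3,523.65
Check: goods available $19,113.45 = COGS $15,589.80 + ending $3,523.65

Ending inventory = $3,523.65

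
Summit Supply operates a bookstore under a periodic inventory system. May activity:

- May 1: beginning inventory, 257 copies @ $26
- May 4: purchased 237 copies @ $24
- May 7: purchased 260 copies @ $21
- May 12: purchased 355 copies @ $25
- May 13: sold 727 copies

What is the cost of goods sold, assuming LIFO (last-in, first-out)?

May 13, 727 sold [LIFO — newest first]: 355 @ $25 + 260 @ $21 + 112 @ $24 = $17,023
Ending inventory: 257 @ $26 + 125 @ $24 = $9,682

COGS = $17,023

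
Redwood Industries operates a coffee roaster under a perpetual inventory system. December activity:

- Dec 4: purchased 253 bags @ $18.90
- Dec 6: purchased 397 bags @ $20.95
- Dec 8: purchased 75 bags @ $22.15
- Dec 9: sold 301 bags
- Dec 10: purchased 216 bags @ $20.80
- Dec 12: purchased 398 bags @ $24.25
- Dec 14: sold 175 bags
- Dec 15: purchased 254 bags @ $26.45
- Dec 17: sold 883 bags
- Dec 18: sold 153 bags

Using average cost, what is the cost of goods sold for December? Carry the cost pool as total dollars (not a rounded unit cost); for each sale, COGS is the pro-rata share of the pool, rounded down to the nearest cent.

After Dec 4: 253 on hand, pool $4,781.70 (≈ $18.9000 each)
After Dec 6: 650 on hand, pool $13,098.85 (≈ $20.1521 each)
After Dec 8: 725 on hand, pool $14,760.10 (≈ $20.3588 each)
Dec 9, sell 301: 301/725 × $14,760.10 → $6,127.98
After Dec 10: 640 on hand, pool $13,124.92 (≈ $20.5077 each)
After Dec 12: 1038 on hand, pool $22,776.42 (≈ $21.9426 each)
Dec 14, sell 175: 175/1038 × $22,776.42 → $3,839.95
After Dec 15: 1117 on hand, pool $25,654.77 (≈ $22.9676 each)
Dec 17, sell 883: 883/1117 × $25,654.77 → $20,280.35
Dec 18, sell 153: 153/234 × $5,374.42 → $3,514.04
Total COGS = $6,127.98 + $3,839.95 + $20,280.35 + $3,514.04 = $33,762.32
Ending inventory (cost pool remaining) = $1,860.38

COGS = $33,762.32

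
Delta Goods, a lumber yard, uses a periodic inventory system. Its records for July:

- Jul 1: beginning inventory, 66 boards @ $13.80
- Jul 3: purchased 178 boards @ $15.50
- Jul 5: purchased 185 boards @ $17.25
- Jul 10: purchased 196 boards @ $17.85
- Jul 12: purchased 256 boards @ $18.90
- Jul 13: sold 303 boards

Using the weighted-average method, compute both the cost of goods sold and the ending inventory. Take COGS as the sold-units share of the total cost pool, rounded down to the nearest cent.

COGS = $5,227.02; ending inventory = $9,971.03

Jul 13, sell 303: 303/881 × $15,198.05 → $5,227.02
Ending inventory (cost pool remaining) = $9,971.03
Check: goods available $15,198.05 = COGS $5,227.02 + ending $9,971.03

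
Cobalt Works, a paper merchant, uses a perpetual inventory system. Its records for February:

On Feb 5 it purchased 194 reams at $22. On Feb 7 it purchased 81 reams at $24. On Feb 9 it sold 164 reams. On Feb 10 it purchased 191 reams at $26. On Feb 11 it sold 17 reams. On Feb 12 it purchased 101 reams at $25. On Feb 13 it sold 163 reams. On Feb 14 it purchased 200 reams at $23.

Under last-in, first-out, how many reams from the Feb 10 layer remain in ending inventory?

Feb 9, 164 sold [LIFO — newest first]: 81 @ $24 + 83 @ $22 = $3,770
Feb 11, 17 sold [LIFO — newest first]: 17 @ $26 = $442
Feb 13, 163 sold [LIFO — newest first]: 101 @ $25 + 62 @ $26 = $4,137
Total COGS = $3,770 + $442 + $4,137 = $8,349
Ending inventory: 111 @ $22 + 112 @ $26 + 200 @ $23 = $9,954
Check: goods available $18,303 = COGS $8,349 + ending $9,954

112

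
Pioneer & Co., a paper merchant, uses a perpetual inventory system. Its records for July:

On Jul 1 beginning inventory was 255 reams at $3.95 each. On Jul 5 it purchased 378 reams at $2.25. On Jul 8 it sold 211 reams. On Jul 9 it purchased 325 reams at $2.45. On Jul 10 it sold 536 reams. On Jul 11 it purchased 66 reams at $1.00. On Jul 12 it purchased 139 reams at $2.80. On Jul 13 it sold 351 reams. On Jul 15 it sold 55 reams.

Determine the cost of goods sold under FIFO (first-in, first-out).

Jul 8, 211 sold [FIFO — oldest first]: 211 @ $3.95 = $833.45
Jul 10, 536 sold [FIFO — oldest first]: 44 @ $3.95 + 378 @ $2.25 + 114 @ $2.45 = $1,303.60
Jul 13, 351 sold [FIFO — oldest first]: 211 @ $2.45 + 66 @ $1.00 + 74 @ $2.80 = $790.15
Jul 15, 55 sold [FIFO — oldest first]: 55 @ $2.80 = $154.00
Total COGS = $833.45 + $1,303.60 + $790.15 + $154.00 = $3,081.20
Ending inventory: 10 @ $2.80 = $28.00

COGS = $3,081.20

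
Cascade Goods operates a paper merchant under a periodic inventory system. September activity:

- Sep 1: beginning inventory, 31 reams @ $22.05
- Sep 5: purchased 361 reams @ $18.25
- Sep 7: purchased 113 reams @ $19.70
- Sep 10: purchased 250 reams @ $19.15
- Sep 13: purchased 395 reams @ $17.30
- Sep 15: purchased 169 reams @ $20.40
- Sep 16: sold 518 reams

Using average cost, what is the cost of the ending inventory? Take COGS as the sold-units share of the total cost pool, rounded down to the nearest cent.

Ending inventory = $14,918.71

Sep 16, sell 518: 518/1319 × $24,566.50 → $9,647.79
Ending inventory (cost pool remaining) = $14,918.71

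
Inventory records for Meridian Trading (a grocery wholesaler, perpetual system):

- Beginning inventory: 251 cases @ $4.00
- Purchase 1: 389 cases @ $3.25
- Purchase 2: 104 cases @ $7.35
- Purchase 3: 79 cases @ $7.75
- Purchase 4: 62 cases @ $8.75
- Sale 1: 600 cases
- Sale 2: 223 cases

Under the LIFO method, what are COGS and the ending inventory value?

COGS = $3,939.40; ending inventory = $248.00

Sale 1 (600) [LIFO — newest first]: 62 @ $8.75 + 79 @ $7.75 + 104 @ $7.35 + 355 @ $3.25 = $3,072.90
Sale 2 (223) [LIFO — newest first]: 34 @ $3.25 + 189 @ $4.00 = $866.50
Total COGS = $3,072.90 + $866.50 = $3,939.40
Ending inventory: 62 @ $4.00 = $248.00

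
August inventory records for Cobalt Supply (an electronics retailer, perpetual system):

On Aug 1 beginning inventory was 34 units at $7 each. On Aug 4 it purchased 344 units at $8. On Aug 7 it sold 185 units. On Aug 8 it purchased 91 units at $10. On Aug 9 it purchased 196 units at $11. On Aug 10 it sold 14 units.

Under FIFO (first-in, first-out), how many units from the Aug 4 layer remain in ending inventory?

179

Aug 7, 185 sold [FIFO — oldest first]: 34 @ $7 + 151 @ $8 = $1,446
Aug 10, 14 sold [FIFO — oldest first]: 14 @ $8 = $112
Total COGS = $1,446 + $112 = $1,558
Ending inventory: 179 @ $8 + 91 @ $10 + 196 @ $11 = $4,498
Check: goods available $6,056 = COGS $1,558 + ending $4,498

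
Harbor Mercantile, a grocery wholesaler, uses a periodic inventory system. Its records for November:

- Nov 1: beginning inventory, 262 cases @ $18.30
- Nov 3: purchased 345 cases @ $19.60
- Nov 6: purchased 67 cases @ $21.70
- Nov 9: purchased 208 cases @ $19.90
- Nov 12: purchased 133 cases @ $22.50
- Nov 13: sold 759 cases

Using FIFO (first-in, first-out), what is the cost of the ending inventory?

Ending inventory = $5,440.20

Nov 13, 759 sold [FIFO — oldest first]: 262 @ $18.30 + 345 @ $19.60 + 67 @ $21.70 + 85 @ $19.90 = $14,702.00
Ending inventory: 123 @ $19.90 + 133 @ $22.50 = $5,440.20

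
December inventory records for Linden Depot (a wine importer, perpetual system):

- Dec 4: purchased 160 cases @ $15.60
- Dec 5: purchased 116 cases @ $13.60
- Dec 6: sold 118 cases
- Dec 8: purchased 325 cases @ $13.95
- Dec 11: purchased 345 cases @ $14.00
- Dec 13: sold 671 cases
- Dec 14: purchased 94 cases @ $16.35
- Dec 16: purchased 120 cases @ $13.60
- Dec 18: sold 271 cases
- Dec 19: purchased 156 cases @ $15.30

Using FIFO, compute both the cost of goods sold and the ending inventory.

COGS = $15,246.25; ending inventory = $3,746.80

Dec 6, 118 sold [FIFO — oldest first]: 118 @ $15.60 = $1,840.80
Dec 13, 671 sold [FIFO — oldest first]: 42 @ $15.60 + 116 @ $13.60 + 325 @ $13.95 + 188 @ $14.00 = $9,398.55
Dec 18, 271 sold [FIFO — oldest first]: 157 @ $14.00 + 94 @ $16.35 + 20 @ $13.60 = $4,006.90
Total COGS = $1,840.80 + $9,398.55 + $4,006.90 = $15,246.25
Ending inventory: 100 @ $13.60 + 156 @ $15.30 = $3,746.80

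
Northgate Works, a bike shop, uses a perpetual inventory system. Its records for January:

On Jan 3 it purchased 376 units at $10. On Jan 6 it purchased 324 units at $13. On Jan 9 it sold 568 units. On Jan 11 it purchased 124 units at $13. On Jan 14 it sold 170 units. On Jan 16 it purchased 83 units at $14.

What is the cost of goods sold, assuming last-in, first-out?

COGS = $8,724

Jan 9, 568 sold [LIFO — newest first]: 324 @ $13 + 244 @ $10 = $6,652
Jan 14, 170 sold [LIFO — newest first]: 124 @ $13 + 46 @ $10 = $2,072
Total COGS = $6,652 + $2,072 = $8,724
Ending inventory: 86 @ $10 + 83 @ $14 = $2,022
Check: goods available $10,746 = COGS $8,724 + ending $2,022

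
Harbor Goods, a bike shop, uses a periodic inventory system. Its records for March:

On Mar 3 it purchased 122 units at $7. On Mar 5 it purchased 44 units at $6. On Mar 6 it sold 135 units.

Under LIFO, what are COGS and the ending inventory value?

Mar 6, 135 sold [LIFO — newest first]: 44 @ $6 + 91 @ $7 = $901
Ending inventory: 31 @ $7 = $217

COGS = $901; ending inventory = $217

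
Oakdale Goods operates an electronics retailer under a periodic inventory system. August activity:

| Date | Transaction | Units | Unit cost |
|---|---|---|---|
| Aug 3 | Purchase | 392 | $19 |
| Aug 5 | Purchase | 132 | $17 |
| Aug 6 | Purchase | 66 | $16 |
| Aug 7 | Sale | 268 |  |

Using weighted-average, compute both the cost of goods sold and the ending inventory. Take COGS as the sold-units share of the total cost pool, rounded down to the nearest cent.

COGS = $4,882.14; ending inventory = $5,865.86

Aug 7, sell 268: 268/590 × $10,748.00 → $4,882.14
Ending inventory (cost pool remaining) = $5,865.86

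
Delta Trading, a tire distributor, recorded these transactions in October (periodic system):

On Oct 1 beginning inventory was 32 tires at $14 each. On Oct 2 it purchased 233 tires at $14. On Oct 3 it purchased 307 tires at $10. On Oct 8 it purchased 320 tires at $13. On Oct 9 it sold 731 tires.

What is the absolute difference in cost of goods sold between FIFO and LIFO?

$161

FIFO COGS: 32 @ $14 + 233 @ $14 + 307 @ $10 + 159 @ $13 = $8,847
LIFO COGS: 320 @ $13 + 307 @ $10 + 104 @ $14 = $8,686
Difference = |$8,847 − $8,686| = $161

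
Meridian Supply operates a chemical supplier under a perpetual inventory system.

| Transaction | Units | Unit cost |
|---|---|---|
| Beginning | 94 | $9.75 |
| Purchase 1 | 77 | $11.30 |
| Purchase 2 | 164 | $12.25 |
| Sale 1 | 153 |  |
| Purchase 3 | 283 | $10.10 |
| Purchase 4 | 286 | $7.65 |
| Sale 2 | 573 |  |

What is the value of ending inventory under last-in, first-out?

Ending inventory = $1,872.35

Sale 1 (153) [LIFO — newest first]: 153 @ $12.25 = $1,874.25
Sale 2 (573) [LIFO — newest first]: 286 @ $7.65 + 283 @ $10.10 + 4 @ $12.25 = $5,095.20
Total COGS = $1,874.25 + $5,095.20 = $6,969.45
Ending inventory: 94 @ $9.75 + 77 @ $11.30 + 7 @ $12.25 = $1,872.35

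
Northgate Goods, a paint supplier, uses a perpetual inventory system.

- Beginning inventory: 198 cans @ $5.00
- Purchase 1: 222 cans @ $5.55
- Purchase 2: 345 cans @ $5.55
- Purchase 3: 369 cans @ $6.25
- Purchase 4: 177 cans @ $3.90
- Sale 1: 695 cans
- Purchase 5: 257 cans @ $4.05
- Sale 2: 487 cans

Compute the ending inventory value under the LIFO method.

Ending inventory = $2,033.40

Sale 1 (695) [LIFO — newest first]: 177 @ $3.90 + 369 @ $6.25 + 149 @ $5.55 = $3,823.50
Sale 2 (487) [LIFO — newest first]: 257 @ $4.05 + 196 @ $5.55 + 34 @ $5.55 = $2,317.35
Total COGS = $3,823.50 + $2,317.35 = $6,140.85
Ending inventory: 198 @ $5.00 + 188 @ $5.55 = $2,033.40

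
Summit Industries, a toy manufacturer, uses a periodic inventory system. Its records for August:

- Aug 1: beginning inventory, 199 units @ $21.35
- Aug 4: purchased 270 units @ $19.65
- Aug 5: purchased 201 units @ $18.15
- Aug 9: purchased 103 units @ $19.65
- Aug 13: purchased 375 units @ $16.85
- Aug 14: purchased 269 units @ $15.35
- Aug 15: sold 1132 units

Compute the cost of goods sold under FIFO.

Aug 15, 1132 sold [FIFO — oldest first]: 199 @ $21.35 + 270 @ $19.65 + 201 @ $18.15 + 103 @ $19.65 + 359 @ $16.85 = $21,275.40
Ending inventory: 16 @ $16.85 + 269 @ $15.35 = $4,398.75

COGS = $21,275.40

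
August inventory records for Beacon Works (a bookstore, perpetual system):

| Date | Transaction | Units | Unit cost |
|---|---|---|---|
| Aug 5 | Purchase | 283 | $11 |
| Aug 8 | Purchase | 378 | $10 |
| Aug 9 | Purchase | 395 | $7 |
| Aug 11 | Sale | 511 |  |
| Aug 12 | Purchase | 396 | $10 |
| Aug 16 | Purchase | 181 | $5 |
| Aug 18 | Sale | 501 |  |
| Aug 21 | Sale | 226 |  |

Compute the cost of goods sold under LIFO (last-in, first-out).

COGS = $10,290

Aug 11, 511 sold [LIFO — newest first]: 395 @ $7 + 116 @ $10 = $3,925
Aug 18, 501 sold [LIFO — newest first]: 181 @ $5 + 320 @ $10 = $4,105
Aug 21, 226 sold [LIFO — newest first]: 76 @ $10 + 150 @ $10 = $2,260
Total COGS = $3,925 + $4,105 + $2,260 = $10,290
Ending inventory: 283 @ $11 + 112 @ $10 = $4,233
Check: goods available $14,523 = COGS $10,290 + ending $4,233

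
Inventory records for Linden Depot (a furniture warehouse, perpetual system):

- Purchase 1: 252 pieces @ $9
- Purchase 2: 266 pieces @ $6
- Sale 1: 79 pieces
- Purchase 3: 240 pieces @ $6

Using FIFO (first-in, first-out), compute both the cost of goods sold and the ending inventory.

COGS = $711; ending inventory = $4,593

Sale 1 (79) [FIFO — oldest first]: 79 @ $9 = $711
Ending inventory: 173 @ $9 + 266 @ $6 + 240 @ $6 = $4,593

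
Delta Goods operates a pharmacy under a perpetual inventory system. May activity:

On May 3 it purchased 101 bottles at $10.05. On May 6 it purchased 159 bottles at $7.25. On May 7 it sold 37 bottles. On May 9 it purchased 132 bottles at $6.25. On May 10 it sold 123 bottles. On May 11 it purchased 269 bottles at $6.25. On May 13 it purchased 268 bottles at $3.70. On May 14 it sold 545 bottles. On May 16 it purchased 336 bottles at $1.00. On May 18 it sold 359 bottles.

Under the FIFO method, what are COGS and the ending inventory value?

COGS = $5,800.65; ending inventory = $201.00

May 7, 37 sold [FIFO — oldest first]: 37 @ $10.05 = $371.85
May 10, 123 sold [FIFO — oldest first]: 64 @ $10.05 + 59 @ $7.25 = $1,070.95
May 14, 545 sold [FIFO — oldest first]: 100 @ $7.25 + 132 @ $6.25 + 269 @ $6.25 + 44 @ $3.70 = $3,394.05
May 18, 359 sold [FIFO — oldest first]: 224 @ $3.70 + 135 @ $1.00 = $963.80
Total COGS = $371.85 + $1,070.95 + $3,394.05 + $963.80 = $5,800.65
Ending inventory: 201 @ $1.00 = $201.00
Check: goods available $6,001.65 = COGS $5,800.65 + ending $201.00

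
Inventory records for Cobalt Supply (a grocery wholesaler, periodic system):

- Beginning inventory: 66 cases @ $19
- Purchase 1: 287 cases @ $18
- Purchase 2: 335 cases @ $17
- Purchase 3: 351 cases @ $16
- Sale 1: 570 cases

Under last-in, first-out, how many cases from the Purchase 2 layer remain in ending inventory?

116

Sale 1 (570) [LIFO — newest first]: 351 @ $16 + 219 @ $17 = $9,339
Ending inventory: 66 @ $19 + 287 @ $18 + 116 @ $17 = $8,392
Check: goods available $17,731 = COGS $9,339 + ending $8,392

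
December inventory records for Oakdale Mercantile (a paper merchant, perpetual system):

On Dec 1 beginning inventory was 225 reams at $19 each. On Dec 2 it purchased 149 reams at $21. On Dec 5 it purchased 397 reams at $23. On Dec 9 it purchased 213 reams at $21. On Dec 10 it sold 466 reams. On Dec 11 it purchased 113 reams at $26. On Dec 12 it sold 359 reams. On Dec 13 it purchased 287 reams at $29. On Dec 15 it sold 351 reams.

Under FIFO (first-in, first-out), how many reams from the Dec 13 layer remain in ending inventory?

Dec 10, 466 sold [FIFO — oldest first]: 225 @ $19 + 149 @ $21 + 92 @ $23 = $9,520
Dec 12, 359 sold [FIFO — oldest first]: 305 @ $23 + 54 @ $21 = $8,149
Dec 15, 351 sold [FIFO — oldest first]: 159 @ $21 + 113 @ $26 + 79 @ $29 = $8,568
Total COGS = $9,520 + $8,149 + $8,568 = $26,237
Ending inventory: 208 @ $29 = $6,032
Check: goods available $32,269 = COGS $26,237 + ending $6,032

208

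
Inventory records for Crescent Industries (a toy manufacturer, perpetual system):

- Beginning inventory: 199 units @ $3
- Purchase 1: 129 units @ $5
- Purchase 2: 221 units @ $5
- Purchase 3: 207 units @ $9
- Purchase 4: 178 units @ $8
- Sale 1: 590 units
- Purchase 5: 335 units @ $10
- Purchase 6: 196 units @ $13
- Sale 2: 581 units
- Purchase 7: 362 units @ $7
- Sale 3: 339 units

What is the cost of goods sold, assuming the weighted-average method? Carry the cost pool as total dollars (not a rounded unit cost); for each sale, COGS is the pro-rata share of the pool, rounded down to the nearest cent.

After Beginning: 199 on hand, pool $597.00 (≈ $3.0000 each)
After Purchase 1: 328 on hand, pool $1,242.00 (≈ $3.7866 each)
After Purchase 2: 549 on hand, pool $2,347.00 (≈ $4.2750 each)
After Purchase 3: 756 on hand, pool $4,210.00 (≈ $5.5688 each)
After Purchase 4: 934 on hand, pool $5,634.00 (≈ $6.0321 each)
Sale 1, sell 590: 590/934 × $5,634.00 → $3,558.95
After Purchase 5: 679 on hand, pool $5,425.05 (≈ $7.9898 each)
After Purchase 6: 875 on hand, pool $7,973.05 (≈ $9.1121 each)
Sale 2, sell 581: 581/875 × $7,973.05 → $5,294.10
After Purchase 7: 656 on hand, pool $5,212.95 (≈ $7.9466 each)
Sale 3, sell 339: 339/656 × $5,212.95 → $2,693.88
Total COGS = $3,558.95 + $5,294.10 + $2,693.88 = $11,546.93
Ending inventory (cost pool remaining) = $2,519.07
Check: goods available $14,066.00 = COGS $11,546.93 + ending $2,519.07

COGS = $11,546.93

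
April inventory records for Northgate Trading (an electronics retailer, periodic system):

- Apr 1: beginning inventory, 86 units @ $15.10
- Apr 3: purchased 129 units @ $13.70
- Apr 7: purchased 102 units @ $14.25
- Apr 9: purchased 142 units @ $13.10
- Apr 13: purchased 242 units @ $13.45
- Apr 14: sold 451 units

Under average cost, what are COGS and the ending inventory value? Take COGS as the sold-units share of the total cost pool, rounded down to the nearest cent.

COGS = $6,198.51; ending inventory = $3,435.99

Apr 14, sell 451: 451/701 × $9,634.50 → $6,198.51
Ending inventory (cost pool remaining) = $3,435.99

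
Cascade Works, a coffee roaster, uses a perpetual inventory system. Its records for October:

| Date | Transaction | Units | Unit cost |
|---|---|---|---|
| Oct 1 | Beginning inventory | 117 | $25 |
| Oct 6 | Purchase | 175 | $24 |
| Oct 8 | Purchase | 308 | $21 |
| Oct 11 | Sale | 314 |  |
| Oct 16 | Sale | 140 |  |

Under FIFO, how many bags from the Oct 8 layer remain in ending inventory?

Oct 11, 314 sold [FIFO — oldest first]: 117 @ $25 + 175 @ $24 + 22 @ $21 = $7,587
Oct 16, 140 sold [FIFO — oldest first]: 140 @ $21 = $2,940
Total COGS = $7,587 + $2,940 = $10,527
Ending inventory: 146 @ $21 = $3,066

146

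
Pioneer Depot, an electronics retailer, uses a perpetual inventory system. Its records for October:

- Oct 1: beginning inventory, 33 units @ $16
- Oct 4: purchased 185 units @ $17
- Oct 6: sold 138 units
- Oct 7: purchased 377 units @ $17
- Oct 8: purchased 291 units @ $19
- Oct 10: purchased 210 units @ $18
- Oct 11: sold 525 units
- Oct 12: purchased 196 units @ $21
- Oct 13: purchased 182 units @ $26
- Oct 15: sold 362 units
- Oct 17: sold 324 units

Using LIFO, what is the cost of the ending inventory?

Oct 6, 138 sold [LIFO — newest first]: 138 @ $17 = $2,346
Oct 11, 525 sold [LIFO — newest first]: 210 @ $18 + 291 @ $19 + 24 @ $17 = $9,717
Oct 15, 362 sold [LIFO — newest first]: 182 @ $26 + 180 @ $21 = $8,512
Oct 17, 324 sold [LIFO — newest first]: 16 @ $21 + 308 @ $17 = $5,572
Total COGS = $2,346 + $9,717 + $8,512 + $5,572 = $26,147
Ending inventory: 33 @ $16 + 47 @ $17 + 45 @ $17 = $2,092

Ending inventory = $2,092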